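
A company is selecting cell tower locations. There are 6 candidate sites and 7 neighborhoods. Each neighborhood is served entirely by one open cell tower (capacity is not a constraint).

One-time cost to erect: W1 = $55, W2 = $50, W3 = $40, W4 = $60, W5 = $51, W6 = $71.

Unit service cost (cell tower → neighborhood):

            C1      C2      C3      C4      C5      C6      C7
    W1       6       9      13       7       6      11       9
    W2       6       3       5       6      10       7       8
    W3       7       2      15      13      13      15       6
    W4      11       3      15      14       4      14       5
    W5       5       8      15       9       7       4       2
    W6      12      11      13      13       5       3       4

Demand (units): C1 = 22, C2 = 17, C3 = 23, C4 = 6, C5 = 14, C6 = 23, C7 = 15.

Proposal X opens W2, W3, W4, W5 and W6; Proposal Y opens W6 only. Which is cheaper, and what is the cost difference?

Proposal X: {W2, W3, W4, W5, W6}: C1→W5 5·22=110, C2→W3 2·17=34, C3→W2 5·23=115, C4→W2 6·6=36, C5→W4 4·14=56, C6→W6 3·23=69, C7→W5 2·15=30. Service 450; fixed 272; total 722.
Proposal Y: {W6}: C1→W6 12·22=264, C2→W6 11·17=187, C3→W6 13·23=299, C4→W6 13·6=78, C5→W6 5·14=70, C6→W6 3·23=69, C7→W6 4·15=60. Service 1027; fixed 71; total 1098.
Difference: |722 − 1098| = 376.

Proposal X is cheaper by 376.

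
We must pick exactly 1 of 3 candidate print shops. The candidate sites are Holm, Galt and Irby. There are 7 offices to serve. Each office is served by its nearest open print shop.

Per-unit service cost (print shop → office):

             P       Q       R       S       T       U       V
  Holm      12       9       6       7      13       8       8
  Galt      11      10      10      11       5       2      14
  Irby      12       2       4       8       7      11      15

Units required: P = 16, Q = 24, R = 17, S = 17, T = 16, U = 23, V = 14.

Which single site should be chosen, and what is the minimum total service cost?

With exactly 1 open, each office uses its cheapest among the chosen.
{Irby}: P→Irby 12·16=192, Q→Irby 2·24=48, R→Irby 4·17=68, S→Irby 8·17=136, T→Irby 7·16=112, U→Irby 11·23=253, V→Irby 15·14=210. Service cost 1019.
{Galt}: service cost 1095
{Holm}: service cost 1133
Among all 3 size-1 choices, {Irby} is lowest.

Choose Irby only; total service cost 1019.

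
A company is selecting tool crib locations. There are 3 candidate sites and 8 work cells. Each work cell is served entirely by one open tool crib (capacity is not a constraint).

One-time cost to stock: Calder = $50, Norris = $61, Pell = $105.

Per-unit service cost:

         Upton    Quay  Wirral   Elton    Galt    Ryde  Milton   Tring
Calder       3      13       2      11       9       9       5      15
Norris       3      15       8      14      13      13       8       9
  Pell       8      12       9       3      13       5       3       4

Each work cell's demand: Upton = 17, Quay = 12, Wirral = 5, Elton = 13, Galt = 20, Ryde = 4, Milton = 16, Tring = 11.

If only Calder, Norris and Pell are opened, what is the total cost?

Each work cell is assigned to its cheapest site among the open ones.
{Calder, Norris, Pell}: Upton→Calder 3·17=51, Quay→Pell 12·12=144, Wirral→Calder 2·5=10, Elton→Pell 3·13=39, Galt→Calder 9·20=180, Ryde→Pell 5·4=20, Milton→Pell 3·16=48, Tring→Pell 4·11=44. Service 536; fixed 216; total 752.

Total cost: 752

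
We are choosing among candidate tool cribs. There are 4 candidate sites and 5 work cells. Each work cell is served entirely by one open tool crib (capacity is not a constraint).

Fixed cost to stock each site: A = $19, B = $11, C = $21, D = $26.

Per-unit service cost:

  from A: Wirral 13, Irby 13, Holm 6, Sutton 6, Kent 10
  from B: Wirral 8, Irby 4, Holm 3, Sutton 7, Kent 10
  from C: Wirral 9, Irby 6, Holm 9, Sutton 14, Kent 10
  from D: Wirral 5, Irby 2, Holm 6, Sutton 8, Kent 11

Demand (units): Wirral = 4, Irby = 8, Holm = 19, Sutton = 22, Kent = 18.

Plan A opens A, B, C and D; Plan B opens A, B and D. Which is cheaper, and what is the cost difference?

Plan A: {A, B, C, D}: Wirral→D 5·4=20, Irby→D 2·8=16, Holm→B 3·19=57, Sutton→A 6·22=132, Kent→A 10·18=180. Service 405; fixed 77; total 482.
Plan B: {A, B, D}: Wirral→D 5·4=20, Irby→D 2·8=16, Holm→B 3·19=57, Sutton→A 6·22=132, Kent→A 10·18=180. Service 405; fixed 56; total 461.
Difference: |482 − 461| = 21.

Plan B is cheaper by 21.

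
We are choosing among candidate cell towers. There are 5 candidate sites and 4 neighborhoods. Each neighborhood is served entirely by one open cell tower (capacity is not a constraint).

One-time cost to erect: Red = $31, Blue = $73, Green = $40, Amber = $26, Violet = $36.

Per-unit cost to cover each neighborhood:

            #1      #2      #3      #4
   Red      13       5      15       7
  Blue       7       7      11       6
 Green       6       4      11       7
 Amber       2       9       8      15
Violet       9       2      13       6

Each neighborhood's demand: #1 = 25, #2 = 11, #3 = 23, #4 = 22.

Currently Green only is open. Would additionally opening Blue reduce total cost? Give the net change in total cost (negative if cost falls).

Current service cost with {Green}: 601.
Adding Blue: each neighborhood re-picks its cheapest; new service cost 579, saving 22.
Extra fixed cost: 73. Net change = 73 − 22 = 51.
(Totals: 641 → 692.)

No — net change +51 (cost rises by 51).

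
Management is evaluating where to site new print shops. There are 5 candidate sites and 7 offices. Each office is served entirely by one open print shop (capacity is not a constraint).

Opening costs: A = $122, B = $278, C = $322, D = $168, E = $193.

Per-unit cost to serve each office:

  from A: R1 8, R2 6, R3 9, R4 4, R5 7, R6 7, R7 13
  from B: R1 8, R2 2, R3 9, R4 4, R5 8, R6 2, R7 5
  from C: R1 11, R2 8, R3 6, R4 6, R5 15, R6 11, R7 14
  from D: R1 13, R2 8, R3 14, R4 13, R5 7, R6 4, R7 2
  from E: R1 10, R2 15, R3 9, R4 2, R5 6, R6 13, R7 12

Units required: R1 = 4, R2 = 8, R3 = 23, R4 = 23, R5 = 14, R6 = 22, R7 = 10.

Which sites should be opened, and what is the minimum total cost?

For any fixed open set, each office goes to its cheapest open site; total = fixed + service.
{B}: R1→B 8·4=32, R2→B 2·8=16, R3→B 9·23=207, R4→B 4·23=92, R5→B 8·14=112, R6→B 2·22=44, R7→B 5·10=50. Service 553; fixed 278; total 831.
{A, D}: service 585 + fixed 290 = 875
{A}: service 761 + fixed 122 = 883
{A, B, C, D, E}: service 380 + fixed 1083 = 1463
No other subset beats 831.

Open B only; minimum total cost 831.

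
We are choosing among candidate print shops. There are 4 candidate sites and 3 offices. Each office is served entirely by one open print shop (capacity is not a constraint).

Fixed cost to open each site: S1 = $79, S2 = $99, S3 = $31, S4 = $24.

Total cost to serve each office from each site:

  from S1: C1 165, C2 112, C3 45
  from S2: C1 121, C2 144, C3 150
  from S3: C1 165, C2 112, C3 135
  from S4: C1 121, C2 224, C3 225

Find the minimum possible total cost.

Minimum total cost: 381

For any fixed open set, each office goes to its cheapest open site; total = fixed + service.
{S1, S4}: C1→S4 121, C2→S1 112, C3→S1 45. Service 278; fixed 103; total 381.
{S1}: service 322 + fixed 79 = 401
{S1, S3, S4}: service 278 + fixed 134 = 412
{S1, S2, S3, S4}: service 278 + fixed 233 = 511
No other subset beats 381.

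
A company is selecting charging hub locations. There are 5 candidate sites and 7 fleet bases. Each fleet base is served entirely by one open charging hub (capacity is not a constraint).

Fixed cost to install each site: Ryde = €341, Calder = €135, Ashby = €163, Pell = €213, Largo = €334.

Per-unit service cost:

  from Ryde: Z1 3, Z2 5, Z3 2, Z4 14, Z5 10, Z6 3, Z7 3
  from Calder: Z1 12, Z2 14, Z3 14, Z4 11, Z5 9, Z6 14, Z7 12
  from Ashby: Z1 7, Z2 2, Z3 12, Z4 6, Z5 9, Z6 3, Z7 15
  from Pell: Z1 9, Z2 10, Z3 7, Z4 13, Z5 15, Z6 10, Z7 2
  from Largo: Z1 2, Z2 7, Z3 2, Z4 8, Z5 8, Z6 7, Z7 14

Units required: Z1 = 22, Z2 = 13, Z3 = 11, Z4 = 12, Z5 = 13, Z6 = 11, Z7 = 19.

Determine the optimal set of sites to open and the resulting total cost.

Open Ryde only; minimum total cost 882.

For any fixed open set, each fleet base goes to its cheapest open site; total = fixed + service.
{Ryde}: Z1→Ryde 3·22=66, Z2→Ryde 5·13=65, Z3→Ryde 2·11=22, Z4→Ryde 14·12=168, Z5→Ryde 10·13=130, Z6→Ryde 3·11=33, Z7→Ryde 3·19=57. Service 541; fixed 341; total 882.
{Ashby, Pell}: Z1→Ashby 7·22=154, Z2→Ashby 2·13=26, Z3→Pell 7·11=77, Z4→Ashby 6·12=72, Z5→Ashby 9·13=117, Z6→Ashby 3·11=33, Z7→Pell 2·19=38. Service 517; fixed 376; total 893.
{Ryde, Ashby}: service 393 + fixed 504 = 897
{Ryde, Calder, Ashby, Pell, Largo}: service 339 + fixed 1186 = 1525
No other subset beats 882.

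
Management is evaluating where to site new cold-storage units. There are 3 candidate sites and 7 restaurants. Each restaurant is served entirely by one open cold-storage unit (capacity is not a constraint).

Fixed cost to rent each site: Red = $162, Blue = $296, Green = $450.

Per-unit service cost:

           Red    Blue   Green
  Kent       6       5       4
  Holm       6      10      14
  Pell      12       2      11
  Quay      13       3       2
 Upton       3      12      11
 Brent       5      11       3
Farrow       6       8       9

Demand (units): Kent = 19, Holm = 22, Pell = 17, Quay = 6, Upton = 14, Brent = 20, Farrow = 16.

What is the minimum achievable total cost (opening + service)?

For any fixed open set, each restaurant goes to its cheapest open site; total = fixed + service.
{Red}: Kent→Red 6·19=114, Holm→Red 6·22=132, Pell→Red 12·17=204, Quay→Red 13·6=78, Upton→Red 3·14=42, Brent→Red 5·20=100, Farrow→Red 6·16=96. Service 766; fixed 162; total 928.
{Red, Blue}: service 517 + fixed 458 = 975
{Blue}: service 883 + fixed 296 = 1179
{Red, Blue, Green}: Kent→Green 4·19=76, Holm→Red 6·22=132, Pell→Blue 2·17=34, Quay→Green 2·6=12, Upton→Red 3·14=42, Brent→Green 3·20=60, Farrow→Red 6·16=96. Service 452; fixed 908; total 1360.
No other subset beats 928.

Minimum total cost: 928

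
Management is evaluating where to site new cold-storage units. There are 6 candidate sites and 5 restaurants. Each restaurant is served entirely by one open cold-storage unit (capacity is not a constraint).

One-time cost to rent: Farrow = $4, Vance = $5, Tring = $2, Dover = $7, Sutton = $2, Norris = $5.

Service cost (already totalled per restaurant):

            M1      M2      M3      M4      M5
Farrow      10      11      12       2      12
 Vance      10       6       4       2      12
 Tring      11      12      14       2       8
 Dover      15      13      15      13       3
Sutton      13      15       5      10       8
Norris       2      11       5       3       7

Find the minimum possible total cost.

For any fixed open set, each restaurant goes to its cheapest open site; total = fixed + service.
{Vance, Norris}: M1→Norris 2, M2→Vance 6, M3→Vance 4, M4→Vance 2, M5→Norris 7. Service 21; fixed 10; total 31.
{Vance, Tring, Norris}: service 21 + fixed 12 = 33
{Vance, Sutton, Norris}: service 21 + fixed 12 = 33
{Farrow, Vance, Tring, Dover, Sutton, Norris}: service 17 + fixed 25 = 42
No other subset beats 31.

Minimum total cost: 31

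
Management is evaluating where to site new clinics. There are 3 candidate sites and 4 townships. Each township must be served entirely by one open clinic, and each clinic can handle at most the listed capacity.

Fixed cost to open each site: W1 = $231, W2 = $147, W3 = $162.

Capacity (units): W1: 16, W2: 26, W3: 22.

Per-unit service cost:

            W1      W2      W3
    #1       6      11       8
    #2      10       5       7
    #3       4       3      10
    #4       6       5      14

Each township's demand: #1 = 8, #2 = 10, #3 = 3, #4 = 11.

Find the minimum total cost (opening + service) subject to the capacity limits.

Minimum total cost: 487

Open {W2, W3}: #1→W3 8·8=64, #2→W2 5·10=50, #3→W2 3·3=9, #4→W2 5·11=55.
Loads: W2 carries 24/26, W3 carries 8/22. Service 178; fixed 309; total 487.
Next best feasible plan costs 507.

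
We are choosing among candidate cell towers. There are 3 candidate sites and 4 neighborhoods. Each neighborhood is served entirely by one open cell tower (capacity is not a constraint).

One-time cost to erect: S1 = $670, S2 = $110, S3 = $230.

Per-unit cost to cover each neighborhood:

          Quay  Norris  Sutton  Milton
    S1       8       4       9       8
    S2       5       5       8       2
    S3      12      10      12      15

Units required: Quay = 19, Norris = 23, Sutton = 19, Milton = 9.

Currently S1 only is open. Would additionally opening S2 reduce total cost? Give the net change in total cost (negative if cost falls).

Current service cost with {S1}: 487.
Adding S2: each neighborhood re-picks its cheapest; new service cost 357, saving 130.
Extra fixed cost: 110. Net change = 110 − 130 = -20.
(Totals: 1157 → 1137.)

Yes — net change −20 (cost falls by 20).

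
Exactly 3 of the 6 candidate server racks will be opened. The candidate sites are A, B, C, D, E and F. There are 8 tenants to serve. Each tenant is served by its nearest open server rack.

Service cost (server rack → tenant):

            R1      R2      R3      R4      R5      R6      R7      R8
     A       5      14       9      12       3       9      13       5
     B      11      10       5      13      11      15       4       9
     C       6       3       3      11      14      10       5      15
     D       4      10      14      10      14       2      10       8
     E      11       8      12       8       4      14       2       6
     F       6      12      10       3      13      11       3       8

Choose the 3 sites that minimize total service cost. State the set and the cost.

Choose C, D and E; total service cost 32.

With exactly 3 open, each tenant uses its cheapest among the chosen.
{C, D, E}: R1→D 4, R2→C 3, R3→C 3, R4→E 8, R5→E 4, R6→D 2, R7→E 2, R8→E 6. Service cost 32.
{A, C, F}: service cost 34
{A, C, D}: service cost 35
Among all 20 size-3 choices, {C, D, E} is lowest.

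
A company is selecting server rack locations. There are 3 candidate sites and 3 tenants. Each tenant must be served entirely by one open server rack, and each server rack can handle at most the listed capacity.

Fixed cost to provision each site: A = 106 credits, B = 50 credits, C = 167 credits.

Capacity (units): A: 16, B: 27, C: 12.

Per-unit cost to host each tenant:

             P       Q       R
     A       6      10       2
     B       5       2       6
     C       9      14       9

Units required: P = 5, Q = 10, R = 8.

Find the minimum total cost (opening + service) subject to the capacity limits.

Minimum total cost: 143

Open {B}: P→B 5·5=25, Q→B 2·10=20, R→B 6·8=48.
Loads: B carries 23/27. Service 93; fixed 50; total 143.
Next best feasible plan costs 217.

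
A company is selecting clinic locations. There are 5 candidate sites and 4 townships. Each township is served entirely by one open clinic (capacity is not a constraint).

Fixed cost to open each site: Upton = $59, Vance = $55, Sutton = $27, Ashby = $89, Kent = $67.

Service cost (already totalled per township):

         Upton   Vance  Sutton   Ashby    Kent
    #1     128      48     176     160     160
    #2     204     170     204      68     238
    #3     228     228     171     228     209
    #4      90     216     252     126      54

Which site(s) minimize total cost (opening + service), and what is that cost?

For any fixed open set, each township goes to its cheapest open site; total = fixed + service.
{Vance, Sutton, Ashby, Kent}: #1→Vance 48, #2→Ashby 68, #3→Sutton 171, #4→Kent 54. Service 341; fixed 238; total 579.
{Vance, Sutton, Ashby}: #1→Vance 48, #2→Ashby 68, #3→Sutton 171, #4→Ashby 126. Service 413; fixed 171; total 584.
{Vance, Ashby, Kent}: service 379 + fixed 211 = 590
{Upton, Vance, Sutton, Ashby, Kent}: service 341 + fixed 297 = 638
No other subset beats 579.

Open Vance, Sutton, Ashby and Kent; minimum total cost 579.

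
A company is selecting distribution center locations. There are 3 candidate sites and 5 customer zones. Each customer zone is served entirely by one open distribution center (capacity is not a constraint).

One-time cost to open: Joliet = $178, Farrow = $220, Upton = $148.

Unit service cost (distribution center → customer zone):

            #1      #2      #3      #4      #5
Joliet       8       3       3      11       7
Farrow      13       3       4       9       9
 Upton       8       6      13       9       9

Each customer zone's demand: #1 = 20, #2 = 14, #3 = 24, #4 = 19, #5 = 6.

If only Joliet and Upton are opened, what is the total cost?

Each customer zone is assigned to its cheapest site among the open ones.
{Joliet, Upton}: #1→Joliet 8·20=160, #2→Joliet 3·14=42, #3→Joliet 3·24=72, #4→Upton 9·19=171, #5→Joliet 7·6=42. Service 487; fixed 326; total 813.

Total cost: 813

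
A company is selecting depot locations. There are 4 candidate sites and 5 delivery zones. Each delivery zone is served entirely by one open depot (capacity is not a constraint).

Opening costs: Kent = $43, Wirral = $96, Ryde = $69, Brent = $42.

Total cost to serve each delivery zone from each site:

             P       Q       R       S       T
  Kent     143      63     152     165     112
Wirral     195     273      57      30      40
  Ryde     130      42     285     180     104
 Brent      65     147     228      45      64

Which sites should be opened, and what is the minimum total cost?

For any fixed open set, each delivery zone goes to its cheapest open site; total = fixed + service.
{Kent, Wirral, Brent}: P→Brent 65, Q→Kent 63, R→Wirral 57, S→Wirral 30, T→Wirral 40. Service 255; fixed 181; total 436.
{Wirral, Ryde, Brent}: service 234 + fixed 207 = 441
{Wirral, Ryde}: service 299 + fixed 165 = 464
{Kent, Wirral, Ryde, Brent}: service 234 + fixed 250 = 484
No other subset beats 436.

Open Kent, Wirral and Brent; minimum total cost 436.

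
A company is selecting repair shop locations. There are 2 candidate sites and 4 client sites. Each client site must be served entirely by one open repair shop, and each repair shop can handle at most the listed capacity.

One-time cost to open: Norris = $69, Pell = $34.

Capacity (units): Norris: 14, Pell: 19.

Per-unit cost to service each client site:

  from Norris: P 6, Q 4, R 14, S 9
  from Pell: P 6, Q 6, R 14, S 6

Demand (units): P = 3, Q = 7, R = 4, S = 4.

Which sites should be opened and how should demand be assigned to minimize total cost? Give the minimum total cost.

Minimum total cost: 174

Open {Pell}: P→Pell 6·3=18, Q→Pell 6·7=42, R→Pell 14·4=56, S→Pell 6·4=24.
Loads: Pell carries 18/19. Service 140; fixed 34; total 174.
Next best feasible plan costs 229.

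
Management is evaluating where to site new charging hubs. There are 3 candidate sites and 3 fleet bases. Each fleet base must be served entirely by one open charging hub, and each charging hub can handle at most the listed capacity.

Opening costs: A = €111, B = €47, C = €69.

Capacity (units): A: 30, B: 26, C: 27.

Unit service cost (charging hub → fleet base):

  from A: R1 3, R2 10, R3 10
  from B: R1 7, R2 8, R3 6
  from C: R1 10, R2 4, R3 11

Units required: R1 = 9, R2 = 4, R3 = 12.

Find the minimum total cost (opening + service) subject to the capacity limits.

Minimum total cost: 214

Open {B}: R1→B 7·9=63, R2→B 8·4=32, R3→B 6·12=72.
Loads: B carries 25/26. Service 167; fixed 47; total 214.
Next best feasible plan costs 267.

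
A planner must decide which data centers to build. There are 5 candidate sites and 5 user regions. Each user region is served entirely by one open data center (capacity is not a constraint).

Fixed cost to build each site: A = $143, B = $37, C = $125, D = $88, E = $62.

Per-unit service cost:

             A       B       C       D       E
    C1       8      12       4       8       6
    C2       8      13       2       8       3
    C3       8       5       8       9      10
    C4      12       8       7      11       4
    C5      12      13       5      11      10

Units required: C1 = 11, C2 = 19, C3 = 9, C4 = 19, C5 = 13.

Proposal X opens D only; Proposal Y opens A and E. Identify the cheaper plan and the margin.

Proposal X: {D}: C1→D 8·11=88, C2→D 8·19=152, C3→D 9·9=81, C4→D 11·19=209, C5→D 11·13=143. Service 673; fixed 88; total 761.
Proposal Y: {A, E}: C1→E 6·11=66, C2→E 3·19=57, C3→A 8·9=72, C4→E 4·19=76, C5→E 10·13=130. Service 401; fixed 205; total 606.
Difference: |761 − 606| = 155.

Proposal Y is cheaper by 155.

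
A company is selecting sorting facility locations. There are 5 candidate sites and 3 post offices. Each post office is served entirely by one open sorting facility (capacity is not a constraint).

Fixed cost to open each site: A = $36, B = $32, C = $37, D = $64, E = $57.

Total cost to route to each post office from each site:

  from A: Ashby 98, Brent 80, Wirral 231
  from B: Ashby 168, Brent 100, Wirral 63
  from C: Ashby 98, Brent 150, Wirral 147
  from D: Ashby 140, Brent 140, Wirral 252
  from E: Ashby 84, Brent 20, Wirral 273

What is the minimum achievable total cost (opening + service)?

Minimum total cost: 256

For any fixed open set, each post office goes to its cheapest open site; total = fixed + service.
{B, E}: Ashby→E 84, Brent→E 20, Wirral→B 63. Service 167; fixed 89; total 256.
{A, B, E}: service 167 + fixed 125 = 292
{B, C, E}: Ashby→E 84, Brent→E 20, Wirral→B 63. Service 167; fixed 126; total 293.
{A, B, C, D, E}: Ashby→E 84, Brent→E 20, Wirral→B 63. Service 167; fixed 226; total 393.
No other subset beats 256.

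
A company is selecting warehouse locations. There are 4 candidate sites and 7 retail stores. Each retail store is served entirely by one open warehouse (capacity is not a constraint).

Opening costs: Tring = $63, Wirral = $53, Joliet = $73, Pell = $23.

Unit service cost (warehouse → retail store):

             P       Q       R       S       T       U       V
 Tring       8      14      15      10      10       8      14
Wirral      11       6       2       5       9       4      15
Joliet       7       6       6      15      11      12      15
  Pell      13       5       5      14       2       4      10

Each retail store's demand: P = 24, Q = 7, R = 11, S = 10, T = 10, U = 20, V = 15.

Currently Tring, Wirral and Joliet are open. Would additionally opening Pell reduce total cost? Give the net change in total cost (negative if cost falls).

Current service cost with {Tring, Wirral, Joliet}: 662.
Adding Pell: each retail store re-picks its cheapest; new service cost 525, saving 137.
Extra fixed cost: 23. Net change = 23 − 137 = -114.
(Totals: 851 → 737.)

Yes — net change −114 (cost falls by 114).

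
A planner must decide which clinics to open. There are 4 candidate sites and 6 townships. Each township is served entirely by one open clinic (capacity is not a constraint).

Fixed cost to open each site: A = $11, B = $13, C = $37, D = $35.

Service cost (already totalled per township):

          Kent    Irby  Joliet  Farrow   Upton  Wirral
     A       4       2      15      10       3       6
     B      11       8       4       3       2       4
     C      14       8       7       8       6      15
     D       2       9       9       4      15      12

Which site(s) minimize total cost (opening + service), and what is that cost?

For any fixed open set, each township goes to its cheapest open site; total = fixed + service.
{A, B}: Kent→A 4, Irby→A 2, Joliet→B 4, Farrow→B 3, Upton→B 2, Wirral→B 4. Service 19; fixed 24; total 43.
{B}: Kent→B 11, Irby→B 8, Joliet→B 4, Farrow→B 3, Upton→B 2, Wirral→B 4. Service 32; fixed 13; total 45.
{A}: Kent→A 4, Irby→A 2, Joliet→A 15, Farrow→A 10, Upton→A 3, Wirral→A 6. Service 40; fixed 11; total 51.
{A, B, C, D}: Kent→D 2, Irby→A 2, Joliet→B 4, Farrow→B 3, Upton→B 2, Wirral→B 4. Service 17; fixed 96; total 113.
No other subset beats 43.

Open A and B; minimum total cost 43.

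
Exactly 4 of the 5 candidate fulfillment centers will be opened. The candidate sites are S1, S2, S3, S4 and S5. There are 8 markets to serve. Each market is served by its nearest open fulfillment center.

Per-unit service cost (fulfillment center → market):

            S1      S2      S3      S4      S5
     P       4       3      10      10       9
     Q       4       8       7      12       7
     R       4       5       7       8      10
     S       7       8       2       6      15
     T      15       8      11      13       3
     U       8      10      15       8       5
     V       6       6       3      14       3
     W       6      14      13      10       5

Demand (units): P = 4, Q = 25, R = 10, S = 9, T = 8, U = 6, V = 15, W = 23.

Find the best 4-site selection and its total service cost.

Choose S1, S2, S3 and S5; total service cost 384.

With exactly 4 open, each market uses its cheapest among the chosen.
{S1, S2, S3, S5}: P→S2 3·4=12, Q→S1 4·25=100, R→S1 4·10=40, S→S3 2·9=18, T→S5 3·8=24, U→S5 5·6=30, V→S3 3·15=45, W→S5 5·23=115. Service cost 384.
{S1, S3, S4, S5}: service cost 388
{S1, S2, S4, S5}: service cost 420
Among all 5 size-4 choices, {S1, S2, S3, S5} is lowest.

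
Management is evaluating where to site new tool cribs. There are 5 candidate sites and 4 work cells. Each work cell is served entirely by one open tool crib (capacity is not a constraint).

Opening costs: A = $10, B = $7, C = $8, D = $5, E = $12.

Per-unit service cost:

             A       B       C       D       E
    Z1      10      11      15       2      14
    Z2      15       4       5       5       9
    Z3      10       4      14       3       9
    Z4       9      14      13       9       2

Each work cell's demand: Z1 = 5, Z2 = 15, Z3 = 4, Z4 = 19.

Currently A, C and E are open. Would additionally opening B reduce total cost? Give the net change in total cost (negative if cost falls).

Yes — net change −28 (cost falls by 28).

Current service cost with {A, C, E}: 199.
Adding B: each work cell re-picks its cheapest; new service cost 164, saving 35.
Extra fixed cost: 7. Net change = 7 − 35 = -28.
(Totals: 229 → 201.)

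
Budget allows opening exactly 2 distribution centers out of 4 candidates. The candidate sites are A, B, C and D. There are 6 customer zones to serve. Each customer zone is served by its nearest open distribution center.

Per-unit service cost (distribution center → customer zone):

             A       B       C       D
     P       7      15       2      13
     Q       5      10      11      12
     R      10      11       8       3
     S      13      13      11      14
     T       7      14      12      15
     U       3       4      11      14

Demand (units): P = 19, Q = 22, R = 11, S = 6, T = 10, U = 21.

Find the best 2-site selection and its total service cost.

With exactly 2 open, each customer zone uses its cheapest among the chosen.
{A, C}: P→C 2·19=38, Q→A 5·22=110, R→C 8·11=88, S→C 11·6=66, T→A 7·10=70, U→A 3·21=63. Service cost 435.
{A, D}: service cost 487
{A, B}: service cost 564
Among all 6 size-2 choices, {A, C} is lowest.

Choose A and C; total service cost 435.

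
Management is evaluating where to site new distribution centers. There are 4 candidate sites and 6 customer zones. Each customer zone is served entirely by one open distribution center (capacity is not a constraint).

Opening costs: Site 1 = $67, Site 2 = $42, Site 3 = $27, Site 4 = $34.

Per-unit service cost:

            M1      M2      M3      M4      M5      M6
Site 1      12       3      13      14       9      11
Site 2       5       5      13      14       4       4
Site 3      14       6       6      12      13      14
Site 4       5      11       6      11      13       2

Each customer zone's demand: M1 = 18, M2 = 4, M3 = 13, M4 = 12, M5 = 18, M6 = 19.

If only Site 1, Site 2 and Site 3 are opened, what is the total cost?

Total cost: 608

Each customer zone is assigned to its cheapest site among the open ones.
{Site 1, Site 2, Site 3}: M1→Site 2 5·18=90, M2→Site 1 3·4=12, M3→Site 3 6·13=78, M4→Site 3 12·12=144, M5→Site 2 4·18=72, M6→Site 2 4·19=76. Service 472; fixed 136; total 608.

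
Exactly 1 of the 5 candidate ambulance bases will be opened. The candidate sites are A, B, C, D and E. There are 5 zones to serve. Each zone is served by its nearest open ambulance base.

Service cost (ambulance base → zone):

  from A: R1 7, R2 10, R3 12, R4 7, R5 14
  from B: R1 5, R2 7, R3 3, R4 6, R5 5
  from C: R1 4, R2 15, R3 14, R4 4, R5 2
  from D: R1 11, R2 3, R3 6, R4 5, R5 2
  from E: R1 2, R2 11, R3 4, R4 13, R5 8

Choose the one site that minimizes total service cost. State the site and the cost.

Choose B only; total service cost 26.

With exactly 1 open, each zone uses its cheapest among the chosen.
{B}: R1→B 5, R2→B 7, R3→B 3, R4→B 6, R5→B 5. Service cost 26.
{D}: service cost 27
{E}: service cost 38
Among all 5 size-1 choices, {B} is lowest.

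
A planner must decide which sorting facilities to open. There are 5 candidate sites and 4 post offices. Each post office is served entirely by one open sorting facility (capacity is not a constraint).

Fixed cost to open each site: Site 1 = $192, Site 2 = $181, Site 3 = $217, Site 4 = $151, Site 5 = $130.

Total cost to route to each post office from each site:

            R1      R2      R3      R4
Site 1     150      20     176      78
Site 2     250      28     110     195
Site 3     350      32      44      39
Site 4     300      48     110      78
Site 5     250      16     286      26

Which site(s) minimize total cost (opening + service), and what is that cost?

Open Site 1 only; minimum total cost 616.

For any fixed open set, each post office goes to its cheapest open site; total = fixed + service.
{Site 1}: R1→Site 1 150, R2→Site 1 20, R3→Site 1 176, R4→Site 1 78. Service 424; fixed 192; total 616.
{Site 1, Site 3}: service 253 + fixed 409 = 662
{Site 3}: service 465 + fixed 217 = 682
{Site 1, Site 2, Site 3, Site 4, Site 5}: service 236 + fixed 871 = 1107
No other subset beats 616.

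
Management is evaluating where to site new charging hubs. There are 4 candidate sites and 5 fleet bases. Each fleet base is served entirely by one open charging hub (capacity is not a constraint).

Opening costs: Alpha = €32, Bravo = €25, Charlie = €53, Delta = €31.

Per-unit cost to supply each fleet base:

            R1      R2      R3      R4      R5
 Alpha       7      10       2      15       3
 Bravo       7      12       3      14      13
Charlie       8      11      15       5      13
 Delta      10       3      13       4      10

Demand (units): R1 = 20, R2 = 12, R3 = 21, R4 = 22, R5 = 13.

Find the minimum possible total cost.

For any fixed open set, each fleet base goes to its cheapest open site; total = fixed + service.
{Alpha, Delta}: R1→Alpha 7·20=140, R2→Delta 3·12=36, R3→Alpha 2·21=42, R4→Delta 4·22=88, R5→Alpha 3·13=39. Service 345; fixed 63; total 408.
{Alpha, Bravo, Delta}: service 345 + fixed 88 = 433
{Alpha, Charlie, Delta}: R1→Alpha 7·20=140, R2→Delta 3·12=36, R3→Alpha 2·21=42, R4→Delta 4·22=88, R5→Alpha 3·13=39. Service 345; fixed 116; total 461.
{Alpha, Bravo, Charlie, Delta}: service 345 + fixed 141 = 486
No other subset beats 408.

Minimum total cost: 408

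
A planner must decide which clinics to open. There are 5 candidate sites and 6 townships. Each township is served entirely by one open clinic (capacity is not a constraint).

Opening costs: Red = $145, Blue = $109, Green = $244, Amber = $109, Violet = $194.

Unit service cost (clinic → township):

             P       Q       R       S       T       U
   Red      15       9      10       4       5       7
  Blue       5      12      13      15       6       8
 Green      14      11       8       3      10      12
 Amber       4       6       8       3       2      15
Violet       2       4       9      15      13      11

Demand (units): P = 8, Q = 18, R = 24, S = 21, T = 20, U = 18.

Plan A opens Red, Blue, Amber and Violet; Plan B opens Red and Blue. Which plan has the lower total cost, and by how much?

Plan A: {Red, Blue, Amber, Violet}: P→Violet 2·8=16, Q→Violet 4·18=72, R→Amber 8·24=192, S→Amber 3·21=63, T→Amber 2·20=40, U→Red 7·18=126. Service 509; fixed 557; total 1066.
Plan B: {Red, Blue}: P→Blue 5·8=40, Q→Red 9·18=162, R→Red 10·24=240, S→Red 4·21=84, T→Red 5·20=100, U→Red 7·18=126. Service 752; fixed 254; total 1006.
Difference: |1066 − 1006| = 60.

Plan B is cheaper by 60.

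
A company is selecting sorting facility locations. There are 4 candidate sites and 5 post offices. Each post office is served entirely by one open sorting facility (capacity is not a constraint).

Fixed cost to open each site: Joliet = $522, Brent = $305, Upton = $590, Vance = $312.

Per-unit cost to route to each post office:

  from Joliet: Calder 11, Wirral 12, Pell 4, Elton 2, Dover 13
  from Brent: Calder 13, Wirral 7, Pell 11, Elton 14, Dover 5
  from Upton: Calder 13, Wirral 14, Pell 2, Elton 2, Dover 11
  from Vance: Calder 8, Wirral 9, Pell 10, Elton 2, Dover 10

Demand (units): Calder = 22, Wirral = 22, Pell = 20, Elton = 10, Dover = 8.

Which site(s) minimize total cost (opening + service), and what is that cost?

Open Vance only; minimum total cost 986.

For any fixed open set, each post office goes to its cheapest open site; total = fixed + service.
{Vance}: Calder→Vance 8·22=176, Wirral→Vance 9·22=198, Pell→Vance 10·20=200, Elton→Vance 2·10=20, Dover→Vance 10·8=80. Service 674; fixed 312; total 986.
{Brent}: Calder→Brent 13·22=286, Wirral→Brent 7·22=154, Pell→Brent 11·20=220, Elton→Brent 14·10=140, Dover→Brent 5·8=40. Service 840; fixed 305; total 1145.
{Brent, Vance}: service 590 + fixed 617 = 1207
{Joliet, Brent, Upton, Vance}: service 430 + fixed 1729 = 2159
No other subset beats 986.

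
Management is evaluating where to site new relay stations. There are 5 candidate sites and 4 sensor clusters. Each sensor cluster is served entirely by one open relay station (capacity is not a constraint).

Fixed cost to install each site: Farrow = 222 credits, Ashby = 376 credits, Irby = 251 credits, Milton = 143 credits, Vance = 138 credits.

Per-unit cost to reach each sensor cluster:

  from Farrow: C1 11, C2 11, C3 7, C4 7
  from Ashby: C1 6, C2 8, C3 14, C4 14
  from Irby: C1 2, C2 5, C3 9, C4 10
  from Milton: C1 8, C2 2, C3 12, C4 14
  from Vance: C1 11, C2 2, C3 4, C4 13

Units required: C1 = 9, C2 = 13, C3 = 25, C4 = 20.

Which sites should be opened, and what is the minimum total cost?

Open Vance only; minimum total cost 623.

For any fixed open set, each sensor cluster goes to its cheapest open site; total = fixed + service.
{Vance}: C1→Vance 11·9=99, C2→Vance 2·13=26, C3→Vance 4·25=100, C4→Vance 13·20=260. Service 485; fixed 138; total 623.
{Farrow, Vance}: C1→Farrow 11·9=99, C2→Vance 2·13=26, C3→Vance 4·25=100, C4→Farrow 7·20=140. Service 365; fixed 360; total 725.
{Irby, Vance}: service 344 + fixed 389 = 733
{Farrow, Ashby, Irby, Milton, Vance}: service 284 + fixed 1130 = 1414
No other subset beats 623.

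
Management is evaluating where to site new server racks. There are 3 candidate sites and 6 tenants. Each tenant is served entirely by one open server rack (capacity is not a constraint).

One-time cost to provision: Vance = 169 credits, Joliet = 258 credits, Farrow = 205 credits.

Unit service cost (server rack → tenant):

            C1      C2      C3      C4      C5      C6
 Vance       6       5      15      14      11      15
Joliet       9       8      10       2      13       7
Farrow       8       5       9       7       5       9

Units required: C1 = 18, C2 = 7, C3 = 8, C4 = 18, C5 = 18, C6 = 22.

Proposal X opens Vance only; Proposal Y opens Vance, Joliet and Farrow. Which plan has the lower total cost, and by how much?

Proposal Y is cheaper by 85.

Proposal X: {Vance}: C1→Vance 6·18=108, C2→Vance 5·7=35, C3→Vance 15·8=120, C4→Vance 14·18=252, C5→Vance 11·18=198, C6→Vance 15·22=330. Service 1043; fixed 169; total 1212.
Proposal Y: {Vance, Joliet, Farrow}: C1→Vance 6·18=108, C2→Vance 5·7=35, C3→Farrow 9·8=72, C4→Joliet 2·18=36, C5→Farrow 5·18=90, C6→Joliet 7·22=154. Service 495; fixed 632; total 1127.
Difference: |1212 − 1127| = 85.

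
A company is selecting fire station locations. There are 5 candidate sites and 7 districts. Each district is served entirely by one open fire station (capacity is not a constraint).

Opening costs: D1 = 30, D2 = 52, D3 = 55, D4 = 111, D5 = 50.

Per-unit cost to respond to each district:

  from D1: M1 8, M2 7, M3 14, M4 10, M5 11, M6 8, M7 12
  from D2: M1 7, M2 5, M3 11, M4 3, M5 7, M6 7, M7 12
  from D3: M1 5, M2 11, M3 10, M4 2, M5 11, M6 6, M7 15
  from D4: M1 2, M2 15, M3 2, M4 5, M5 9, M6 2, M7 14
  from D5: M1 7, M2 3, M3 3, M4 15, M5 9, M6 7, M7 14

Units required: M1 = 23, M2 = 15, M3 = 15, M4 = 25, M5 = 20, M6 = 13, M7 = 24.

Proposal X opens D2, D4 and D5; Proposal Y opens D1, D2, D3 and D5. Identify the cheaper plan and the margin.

Proposal X: {D2, D4, D5}: M1→D4 2·23=46, M2→D5 3·15=45, M3→D4 2·15=30, M4→D2 3·25=75, M5→D2 7·20=140, M6→D4 2·13=26, M7→D2 12·24=288. Service 650; fixed 213; total 863.
Proposal Y: {D1, D2, D3, D5}: M1→D3 5·23=115, M2→D5 3·15=45, M3→D5 3·15=45, M4→D3 2·25=50, M5→D2 7·20=140, M6→D3 6·13=78, M7→D1 12·24=288. Service 761; fixed 187; total 948.
Difference: |863 − 948| = 85.

Proposal X is cheaper by 85.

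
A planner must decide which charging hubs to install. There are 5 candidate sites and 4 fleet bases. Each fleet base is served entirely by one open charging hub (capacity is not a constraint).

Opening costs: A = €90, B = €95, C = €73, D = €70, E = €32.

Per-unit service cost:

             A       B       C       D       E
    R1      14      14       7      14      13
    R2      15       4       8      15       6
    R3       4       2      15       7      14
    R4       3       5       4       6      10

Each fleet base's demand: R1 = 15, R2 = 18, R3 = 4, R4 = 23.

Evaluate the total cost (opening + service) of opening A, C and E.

Total cost: 493

Each fleet base is assigned to its cheapest site among the open ones.
{A, C, E}: R1→C 7·15=105, R2→E 6·18=108, R3→A 4·4=16, R4→A 3·23=69. Service 298; fixed 195; total 493.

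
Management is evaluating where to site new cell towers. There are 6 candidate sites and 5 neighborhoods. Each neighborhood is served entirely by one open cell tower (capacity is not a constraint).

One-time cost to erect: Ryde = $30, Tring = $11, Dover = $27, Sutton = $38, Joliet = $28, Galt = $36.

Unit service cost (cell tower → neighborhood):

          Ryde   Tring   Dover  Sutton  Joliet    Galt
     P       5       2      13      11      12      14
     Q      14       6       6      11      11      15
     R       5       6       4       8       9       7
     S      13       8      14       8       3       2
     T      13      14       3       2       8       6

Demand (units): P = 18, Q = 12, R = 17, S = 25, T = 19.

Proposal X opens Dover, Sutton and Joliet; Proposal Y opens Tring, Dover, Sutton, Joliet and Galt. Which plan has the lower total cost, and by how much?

Proposal X: {Dover, Sutton, Joliet}: P→Sutton 11·18=198, Q→Dover 6·12=72, R→Dover 4·17=68, S→Joliet 3·25=75, T→Sutton 2·19=38. Service 451; fixed 93; total 544.
Proposal Y: {Tring, Dover, Sutton, Joliet, Galt}: P→Tring 2·18=36, Q→Tring 6·12=72, R→Dover 4·17=68, S→Galt 2·25=50, T→Sutton 2·19=38. Service 264; fixed 140; total 404.
Difference: |544 − 404| = 140.

Proposal Y is cheaper by 140.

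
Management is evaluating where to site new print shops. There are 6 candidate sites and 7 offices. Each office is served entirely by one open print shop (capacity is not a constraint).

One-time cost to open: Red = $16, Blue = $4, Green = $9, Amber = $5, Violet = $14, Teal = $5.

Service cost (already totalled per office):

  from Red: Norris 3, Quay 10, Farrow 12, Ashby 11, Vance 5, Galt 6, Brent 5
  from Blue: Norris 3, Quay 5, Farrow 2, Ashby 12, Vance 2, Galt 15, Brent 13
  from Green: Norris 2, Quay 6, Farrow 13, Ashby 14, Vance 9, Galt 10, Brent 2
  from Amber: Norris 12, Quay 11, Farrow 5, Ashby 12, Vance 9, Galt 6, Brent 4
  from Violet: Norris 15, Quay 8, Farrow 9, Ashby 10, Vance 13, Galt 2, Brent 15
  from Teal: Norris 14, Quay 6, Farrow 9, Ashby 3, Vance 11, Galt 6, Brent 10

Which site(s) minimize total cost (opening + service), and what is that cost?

For any fixed open set, each office goes to its cheapest open site; total = fixed + service.
{Blue, Amber, Teal}: Norris→Blue 3, Quay→Blue 5, Farrow→Blue 2, Ashby→Teal 3, Vance→Blue 2, Galt→Amber 6, Brent→Amber 4. Service 25; fixed 14; total 39.
{Blue, Green, Teal}: Norris→Green 2, Quay→Blue 5, Farrow→Blue 2, Ashby→Teal 3, Vance→Blue 2, Galt→Teal 6, Brent→Green 2. Service 22; fixed 18; total 40.
{Blue, Teal}: service 31 + fixed 9 = 40
{Red, Blue, Green, Amber, Violet, Teal}: service 18 + fixed 53 = 71
No other subset beats 39.

Open Blue, Amber and Teal; minimum total cost 39.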